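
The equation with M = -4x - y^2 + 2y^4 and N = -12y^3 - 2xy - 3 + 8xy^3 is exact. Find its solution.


Check exactness: ∂M/∂y = -2y + 8y^3 and ∂N/∂x = -2y + 8y^3; equal, so the equation is exact.
Integrate M with respect to x (treating y as constant): ∫M dx = -2x^2 - xy^2 + 2xy^4 + h(y).
Differentiate w.r.t. y and set equal to N: the x-dependent terms already match, leaving h'(y) = -12y^3 - 3. Integrate: h(y) = -3y^4 - 3y.
So F(x,y) = -3y^4 - 2x^2 - xy^2 - 3y + 2xy^4.
General solution: -3y^4 - 2x^2 - xy^2 - 3y + 2xy^4 = C.


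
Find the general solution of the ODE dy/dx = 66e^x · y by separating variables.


Separate variables: dy/y = 66e^x dx.
Integrate: ln|y| = 66e^x + C₀.
Exponentiate: y = Ce^(66e^x).


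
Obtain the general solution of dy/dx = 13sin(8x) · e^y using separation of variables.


Separate: e^(-y) dy = 13sin(8x) dx.
Integrate: -e^(-y) = -(13/8)cos(8x) + C₀.
Rearrange: e^(-y) = (13/8)cos(8x) + C.


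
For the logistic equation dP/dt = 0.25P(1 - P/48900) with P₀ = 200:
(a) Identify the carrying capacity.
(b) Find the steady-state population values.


Logistic ODE dP/dt = 0.25P(1 - P/48900) has equilibria where dP/dt = 0, i.e. P = 0 or P = 48900.
The coefficient (1 - P/K) = 0 when P = K, identifying K = 48900 as the carrying capacity.
(a) K = 48900; (b) equilibria P = 0 and P = 48900.


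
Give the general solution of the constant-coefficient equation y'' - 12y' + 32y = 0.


Characteristic equation: r² - 12r + 32 = 0.
Factor: (r - 8)(r - 4) = 0 ⇒ r = 8, 4 (distinct real).
General solution: y = C₁e^(8x) + C₂e^(4x).


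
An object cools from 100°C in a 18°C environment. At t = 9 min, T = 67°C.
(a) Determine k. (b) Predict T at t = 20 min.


Newton's law: T(t) = T_a + (T₀ - T_a)e^(-kt).
(a) Use T(9) = 67: (67 - 18)/(100 - 18) = e^(-k·9), so k = -ln(0.598)/9 ≈ 0.0572.
(b) Apply k to t = 20: T(20) = 18 + (82)e^(-1.144) ≈ 44.1°C.


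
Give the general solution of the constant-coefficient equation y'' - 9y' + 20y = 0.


Characteristic equation: r² - 9r + 20 = 0.
Factor: (r - 4)(r - 5) = 0 ⇒ r = 4, 5 (distinct real).
General solution: y = C₁e^(4x) + C₂e^(5x).


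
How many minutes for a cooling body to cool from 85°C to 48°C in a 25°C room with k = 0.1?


From T(t) = T_a + (T₀ - T_a)e^(-kt), set T(t) = 48:
(48 - 25) / (85 - 25) = e^(-0.1t), so t = -ln(0.383)/0.1 ≈ 9.6 minutes.


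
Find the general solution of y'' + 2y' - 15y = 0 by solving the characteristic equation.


Characteristic equation: r² + 2r - 15 = 0.
Factor: (r - 3)(r + 5) = 0 ⇒ r = 3, -5 (distinct real).
General solution: y = C₁e^(3x) + C₂e^(-5x).


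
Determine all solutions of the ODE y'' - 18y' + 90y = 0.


Characteristic equation: r² - 18r + 90 = 0.
Discriminant is negative; roots r = 9 ± 3i (complex conjugate pair).
General solution uses e^(α x)(C₁ cos(β x) + C₂ sin(β x)): y = e^(9x)(C₁cos(3x) + C₂sin(3x)).


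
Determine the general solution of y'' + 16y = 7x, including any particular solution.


Homogeneous: r² + 16 = 0 ⇒ r = ±4i, y_h = C₁cos(4x) + C₂sin(4x).
Polynomial forcing; try y_p = Ax + B. Then y_p'' + 16 y_p = 16(Ax + B) = 7x, so B = 0 and A = 7/16.
General solution: y = C₁cos(4x) + C₂sin(4x) + (7/16)x.


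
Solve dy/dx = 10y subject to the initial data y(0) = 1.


General solution of y' = 10y is y = Ce^(10x).
Apply y(0) = 1: C = 1.
Particular solution: y = e^(10x).


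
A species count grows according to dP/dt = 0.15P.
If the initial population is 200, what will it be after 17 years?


The ODE dP/dt = 0.15P has solution P(t) = P(0)e^(0.15t).
Substitute P(0) = 200 and t = 17: P(17) = 200 e^(2.55) ≈ 2561.


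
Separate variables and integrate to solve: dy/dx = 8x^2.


Integrate both sides with respect to x: y = ∫ 8x^2 dx = (8/3)x^3 + C.


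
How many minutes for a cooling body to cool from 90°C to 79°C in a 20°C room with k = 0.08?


From T(t) = T_a + (T₀ - T_a)e^(-kt), set T(t) = 79:
(79 - 20) / (90 - 20) = e^(-0.08t), so t = -ln(0.843)/0.08 ≈ 2.1 minutes.


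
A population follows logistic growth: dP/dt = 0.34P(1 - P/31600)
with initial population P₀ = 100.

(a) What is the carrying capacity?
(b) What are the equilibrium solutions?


Logistic ODE dP/dt = 0.34P(1 - P/31600) has equilibria where dP/dt = 0, i.e. P = 0 or P = 31600.
The coefficient (1 - P/K) = 0 when P = K, identifying K = 31600 as the carrying capacity.
(a) K = 31600; (b) equilibria P = 0 and P = 31600.


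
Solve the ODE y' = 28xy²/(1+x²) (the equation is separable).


Separate: dy/y² = 28x/(1+x²) dx.
Integrate LHS: ∫ dy/y² = -1/y.
Integrate RHS via u = 1+x²: 14ln(1+x²) + C.
Result: -1/y = 14ln(1+x²) + C.


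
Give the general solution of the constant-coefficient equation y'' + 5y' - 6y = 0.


Characteristic equation: r² + 5r - 6 = 0.
Factor: (r - 1)(r + 6) = 0 ⇒ r = 1, -6 (distinct real).
General solution: y = C₁e^(x) + C₂e^(-6x).


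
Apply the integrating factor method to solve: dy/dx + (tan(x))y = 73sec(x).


P(x) = tan(x) ⇒ μ = e^(∫tan(x)dx) = sec(x).
(sec(x) y)' = 73sec²(x) ⇒ sec(x) y = 73tan(x) + C.
Multiply by cos(x): y = 73sin(x) + C·cos(x).


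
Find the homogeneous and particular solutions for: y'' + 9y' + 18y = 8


Characteristic roots of r² + 9r + 18 = 0 are -6, -3.
y_h = C₁e^(-6x) + C₂e^(-3x).
Constant forcing; try y_p = A. Then 18A = 8 ⇒ A = 4/9.
General solution: y = C₁e^(-6x) + C₂e^(-3x) + 4/9.


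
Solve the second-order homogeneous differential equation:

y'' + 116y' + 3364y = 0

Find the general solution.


Characteristic equation: r² + 116r + 3364 = 0, i.e. (r + 58)² = 0.
Repeated root r = -58; include an x factor for the second linearly independent solution.
General solution: y = (C₁ + C₂x)e^(-58x).


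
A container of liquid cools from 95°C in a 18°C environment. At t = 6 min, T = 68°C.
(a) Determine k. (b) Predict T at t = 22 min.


Newton's law: T(t) = T_a + (T₀ - T_a)e^(-kt).
(a) Use T(6) = 68: (68 - 18)/(95 - 18) = e^(-k·6), so k = -ln(0.649)/6 ≈ 0.0720.
(b) Apply k to t = 22: T(22) = 18 + (77)e^(-1.583) ≈ 33.8°C.


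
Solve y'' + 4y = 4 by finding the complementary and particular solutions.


Homogeneous part: r² + 4 = 0 ⇒ r = ±2i, so y_h = C₁cos(2x) + C₂sin(2x).
Try constant y_p = A; plug in: 4A = 4 ⇒ A = 1.
General solution: y = C₁cos(2x) + C₂sin(2x) + 1.


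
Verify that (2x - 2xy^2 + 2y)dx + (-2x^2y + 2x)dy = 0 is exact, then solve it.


Check exactness: ∂M/∂y = -4xy + 2 and ∂N/∂x = -4xy + 2; equal, so the equation is exact.
Integrate M with respect to x (treating y as constant): ∫M dx = x^2 - x^2y^2 + 2xy + h(y).
Differentiate w.r.t. y and set equal to N: all terms match, so h'(y) = 0 and h is a constant absorbed into C.
General solution: x^2 - x^2y^2 + 2xy = C.


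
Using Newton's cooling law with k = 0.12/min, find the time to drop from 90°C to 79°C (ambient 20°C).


From T(t) = T_a + (T₀ - T_a)e^(-kt), set T(t) = 79:
(79 - 20) / (90 - 20) = e^(-0.12t), so t = -ln(0.843)/0.12 ≈ 1.4 minutes.


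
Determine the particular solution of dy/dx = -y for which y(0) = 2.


General solution of y' = -y is y = Ce^(-x).
Apply y(0) = 2: C = 2.
Particular solution: y = 2e^(-x).


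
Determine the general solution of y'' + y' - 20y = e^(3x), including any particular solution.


Characteristic roots of r² + r - 20 = 0 are 4, -5.
y_h = C₁e^(4x) + C₂e^(-5x).
Forcing exponent 3 is not a characteristic root; try y_p = Ae^(3x).
Substitute: A·(9 + (1)·3 + (-20)) = A·-8 = 1, so A = -1/8.
General solution: y = C₁e^(4x) + C₂e^(-5x) - (1/8)e^(3x).


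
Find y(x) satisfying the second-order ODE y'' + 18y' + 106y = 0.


Characteristic equation: r² + 18r + 106 = 0.
Discriminant is negative; roots r = -9 ± 5i (complex conjugate pair).
General solution uses e^(α x)(C₁ cos(β x) + C₂ sin(β x)): y = e^(-9x)(C₁cos(5x) + C₂sin(5x)).


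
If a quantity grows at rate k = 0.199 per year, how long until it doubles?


Exponential growth: P(t) = P₀ e^(0.199t). Set P(t)/P₀ = 2: e^(0.199t) = 2.
Solve: t = ln(2)/0.199 ≈ 3.48 years.


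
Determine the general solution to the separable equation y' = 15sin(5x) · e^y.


Separate: e^(-y) dy = 15sin(5x) dx.
Integrate: -e^(-y) = -3cos(5x) + C₀.
Rearrange: e^(-y) = 3cos(5x) + C.


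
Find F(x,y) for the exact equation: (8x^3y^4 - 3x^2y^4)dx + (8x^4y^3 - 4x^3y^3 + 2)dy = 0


Check exactness: ∂M/∂y = 32x^3y^3 - 12x^2y^3 and ∂N/∂x = 32x^3y^3 - 12x^2y^3; equal, so the equation is exact.
Integrate M with respect to x (treating y as constant): ∫M dx = 2x^4y^4 - x^3y^4 + h(y).
Differentiate w.r.t. y and set equal to N: the x-dependent terms already match, leaving h'(y) = 2. Integrate: h(y) = 2y.
So F(x,y) = 2x^4y^4 - x^3y^4 + 2y.
General solution: 2x^4y^4 - x^3y^4 + 2y = C.


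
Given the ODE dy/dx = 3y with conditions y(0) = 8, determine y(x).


General solution of y' = 3y is y = Ce^(3x).
Apply y(0) = 8: C = 8.
Particular solution: y = 8e^(3x).


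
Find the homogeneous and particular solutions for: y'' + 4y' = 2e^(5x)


Characteristic roots of r² + 4r = 0 are 0, -4.
y_h = C₁ + C₂e^(-4x).
Forcing exponent 5 is not a characteristic root; try y_p = Ae^(5x).
Substitute: A·(25 + (4)·5 + (0)) = A·45 = 2, so A = 2/45.
General solution: y = C₁ + C₂e^(-4x) + (2/45)e^(5x).


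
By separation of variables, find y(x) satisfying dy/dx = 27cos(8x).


g(y) = 1, so integrate directly: y = ∫ 27cos(8x) dx = (27/8)sin(8x) + C.


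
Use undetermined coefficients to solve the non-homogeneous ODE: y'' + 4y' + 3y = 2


Characteristic roots of r² + 4r + 3 = 0 are -1, -3.
y_h = C₁e^(-x) + C₂e^(-3x).
Constant forcing; try y_p = A. Then 3A = 2 ⇒ A = 2/3.
General solution: y = C₁e^(-x) + C₂e^(-3x) + 2/3.


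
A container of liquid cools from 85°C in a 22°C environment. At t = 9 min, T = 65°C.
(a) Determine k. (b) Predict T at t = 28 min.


Newton's law: T(t) = T_a + (T₀ - T_a)e^(-kt).
(a) Use T(9) = 65: (65 - 22)/(85 - 22) = e^(-k·9), so k = -ln(0.683)/9 ≈ 0.0424.
(b) Apply k to t = 28: T(28) = 22 + (63)e^(-1.188) ≈ 41.2°C.


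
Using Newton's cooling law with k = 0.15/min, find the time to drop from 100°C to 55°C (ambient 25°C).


From T(t) = T_a + (T₀ - T_a)e^(-kt), set T(t) = 55:
(55 - 25) / (100 - 25) = e^(-0.15t), so t = -ln(0.400)/0.15 ≈ 6.1 minutes.


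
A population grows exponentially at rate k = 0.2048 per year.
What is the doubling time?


Exponential growth: P(t) = P₀ e^(0.2048t). Set P(t)/P₀ = 2: e^(0.2048t) = 2.
Solve: t = ln(2)/0.2048 ≈ 3.38 years.


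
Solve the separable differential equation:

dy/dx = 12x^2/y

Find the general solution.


Separate variables: y dy = 12x^2 dx.
Integrate both sides: y²/2 = 4x^3 + C₀.
Multiply by 2: y² = 8x^3 + C.


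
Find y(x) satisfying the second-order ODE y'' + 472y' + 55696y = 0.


Characteristic equation: r² + 472r + 55696 = 0, i.e. (r + 236)² = 0.
Repeated root r = -236; include an x factor for the second linearly independent solution.
General solution: y = (C₁ + C₂x)e^(-236x).


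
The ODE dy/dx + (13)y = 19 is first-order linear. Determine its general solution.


P(x) = 13, Q(x) = 19; integrating factor μ = e^(13x).
(μ y)' = 19e^(13x) ⇒ μ y = (19/13)e^(13x) + C.
Divide by μ: y = 19/13 + Ce^(-13x).


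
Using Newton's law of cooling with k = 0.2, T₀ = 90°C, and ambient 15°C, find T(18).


Newton's law: dT/dt = -k(T - T_a) has solution T(t) = T_a + (T₀ - T_a)e^(-kt).
Plug in T_a = 15, T₀ = 90, k = 0.2, t = 18: T(18) = 15 + (75)e^(-3.60) ≈ 17.0°C.


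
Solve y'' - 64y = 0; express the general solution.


Characteristic equation: r² - 64 = 0.
Factor: (r + 8)(r - 8) = 0 ⇒ r = -8, 8 (distinct real).
General solution: y = C₁e^(-8x) + C₂e^(8x).


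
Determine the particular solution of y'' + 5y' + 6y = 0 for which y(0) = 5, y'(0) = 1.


Characteristic roots of r² + 5r + 6 = 0 are -3, -2.
General solution y = c₁ e^(-3x) + c₂ e^(-2x).
Apply y(0) = 5: c₁ + c₂ = 5. Apply y'(0) = 1: -3 c₁ - 2 c₂ = 1.
Solve: c₁ = -11, c₂ = 16.
Particular solution: y = -11e^(-3x) + 16e^(-2x).


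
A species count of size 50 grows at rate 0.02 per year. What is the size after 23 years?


The ODE dP/dt = 0.02P has solution P(t) = P(0)e^(0.02t).
Substitute P(0) = 50 and t = 23: P(23) = 50 e^(0.46) ≈ 79.


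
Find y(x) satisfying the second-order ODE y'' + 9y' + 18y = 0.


Characteristic equation: r² + 9r + 18 = 0.
Factor: (r + 6)(r + 3) = 0 ⇒ r = -6, -3 (distinct real).
General solution: y = C₁e^(-6x) + C₂e^(-3x).


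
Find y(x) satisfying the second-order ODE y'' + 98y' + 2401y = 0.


Characteristic equation: r² + 98r + 2401 = 0, i.e. (r + 49)² = 0.
Repeated root r = -49; include an x factor for the second linearly independent solution.
General solution: y = (C₁ + C₂x)e^(-49x).


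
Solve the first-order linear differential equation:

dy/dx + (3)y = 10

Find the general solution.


P(x) = 3, Q(x) = 10; integrating factor μ = e^(3x).
(μ y)' = 10e^(3x) ⇒ μ y = (10/3)e^(3x) + C.
Divide by μ: y = 10/3 + Ce^(-3x).


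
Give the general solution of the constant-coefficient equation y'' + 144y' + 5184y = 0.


Characteristic equation: r² + 144r + 5184 = 0, i.e. (r + 72)² = 0.
Repeated root r = -72; include an x factor for the second linearly independent solution.
General solution: y = (C₁ + C₂x)e^(-72x).


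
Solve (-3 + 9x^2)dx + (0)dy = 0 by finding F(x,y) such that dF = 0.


Check exactness: ∂M/∂y = 0 and ∂N/∂x = 0; equal, so the equation is exact.
Integrate M with respect to x (treating y as constant): ∫M dx = -3x + 3x^3 + h(y).
Differentiate w.r.t. y and set equal to N: all terms match, so h'(y) = 0 and h is a constant absorbed into C.
General solution: -3x + 3x^3 = C.


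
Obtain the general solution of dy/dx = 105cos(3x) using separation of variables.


g(y) = 1, so integrate directly: y = ∫ 105cos(3x) dx = 35sin(3x) + C.


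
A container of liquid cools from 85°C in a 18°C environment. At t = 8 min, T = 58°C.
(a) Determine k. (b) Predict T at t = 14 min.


Newton's law: T(t) = T_a + (T₀ - T_a)e^(-kt).
(a) Use T(8) = 58: (58 - 18)/(85 - 18) = e^(-k·8), so k = -ln(0.597)/8 ≈ 0.0645.
(b) Apply k to t = 14: T(14) = 18 + (67)e^(-0.903) ≈ 45.2°C.


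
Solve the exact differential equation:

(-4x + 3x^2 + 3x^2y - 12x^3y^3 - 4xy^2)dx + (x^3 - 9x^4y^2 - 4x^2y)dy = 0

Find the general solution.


Check exactness: ∂M/∂y = 3x^2 - 36x^3y^2 - 8xy and ∂N/∂x = 3x^2 - 36x^3y^2 - 8xy; equal, so the equation is exact.
Integrate M with respect to x (treating y as constant): ∫M dx = -2x^2 + x^3 + x^3y - 3x^4y^3 - 2x^2y^2 + h(y).
Differentiate w.r.t. y and set equal to N: all terms match, so h'(y) = 0 and h is a constant absorbed into C.
General solution: -2x^2 + x^3 + x^3y - 3x^4y^3 - 2x^2y^2 = C.


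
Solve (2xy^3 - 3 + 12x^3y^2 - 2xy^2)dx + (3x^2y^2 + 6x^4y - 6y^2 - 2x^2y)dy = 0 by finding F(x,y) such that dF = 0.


Check exactness: ∂M/∂y = 6xy^2 + 24x^3y - 4xy and ∂N/∂x = 6xy^2 + 24x^3y - 4xy; equal, so the equation is exact.
Integrate M with respect to x (treating y as constant): ∫M dx = x^2y^3 - 3x + 3x^4y^2 - x^2y^2 + h(y).
Differentiate w.r.t. y and set equal to N: the x-dependent terms already match, leaving h'(y) = -6y^2. Integrate: h(y) = -2y^3.
So F(x,y) = x^2y^3 - 3x + 3x^4y^2 - 2y^3 - x^2y^2.
General solution: x^2y^3 - 3x + 3x^4y^2 - 2y^3 - x^2y^2 = C.


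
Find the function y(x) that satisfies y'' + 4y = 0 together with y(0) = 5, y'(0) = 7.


Characteristic roots of r² + 4 = 0 are ±2i, so y = C₁cos(2x) + C₂sin(2x).
Apply y(0) = 5: C₁ = 5. Differentiate and apply y'(0) = 7: 2·C₂ = 7, so C₂ = 7/2.
Particular solution: y = 5cos(2x) + (7/2)sin(2x).


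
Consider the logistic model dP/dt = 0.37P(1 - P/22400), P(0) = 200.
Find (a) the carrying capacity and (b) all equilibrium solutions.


Logistic ODE dP/dt = 0.37P(1 - P/22400) has equilibria where dP/dt = 0, i.e. P = 0 or P = 22400.
The coefficient (1 - P/K) = 0 when P = K, identifying K = 22400 as the carrying capacity.
(a) K = 22400; (b) equilibria P = 0 and P = 22400.


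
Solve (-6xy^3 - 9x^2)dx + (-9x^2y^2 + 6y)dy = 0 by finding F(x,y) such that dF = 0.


Check exactness: ∂M/∂y = -18xy^2 and ∂N/∂x = -18xy^2; equal, so the equation is exact.
Integrate M with respect to x (treating y as constant): ∫M dx = -3x^2y^3 - 3x^3 + h(y).
Differentiate w.r.t. y and set equal to N: the x-dependent terms already match, leaving h'(y) = 6y. Integrate: h(y) = 3y^2.
So F(x,y) = -3x^2y^3 - 3x^3 + 3y^2.
General solution: -3x^2y^3 - 3x^3 + 3y^2 = C.


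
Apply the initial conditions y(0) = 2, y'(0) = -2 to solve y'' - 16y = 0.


Characteristic roots of r² - 16 = 0 are -4, 4.
General solution y = c₁ e^(-4x) + c₂ e^(4x).
Apply y(0) = 2: c₁ + c₂ = 2. Apply y'(0) = -2: -4 c₁ + 4 c₂ = -2.
Solve: c₁ = 5/4, c₂ = 3/4.
Particular solution: y = (5/4)e^(-4x) + (3/4)e^(4x).


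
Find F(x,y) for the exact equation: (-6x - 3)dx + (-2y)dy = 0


Check exactness: ∂M/∂y = 0 and ∂N/∂x = 0; equal, so the equation is exact.
Integrate M with respect to x (treating y as constant): ∫M dx = -3x^2 - 3x + h(y).
Differentiate w.r.t. y and set equal to N: the x-dependent terms already match, leaving h'(y) = -2y. Integrate: h(y) = -y^2.
So F(x,y) = -y^2 - 3x^2 - 3x.
General solution: -y^2 - 3x^2 - 3x = C.


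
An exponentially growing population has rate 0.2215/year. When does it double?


Exponential growth: P(t) = P₀ e^(0.2215t). Set P(t)/P₀ = 2: e^(0.2215t) = 2.
Solve: t = ln(2)/0.2215 ≈ 3.13 years.


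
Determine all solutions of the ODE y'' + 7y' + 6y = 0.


Characteristic equation: r² + 7r + 6 = 0.
Factor: (r + 1)(r + 6) = 0 ⇒ r = -1, -6 (distinct real).
General solution: y = C₁e^(-x) + C₂e^(-6x).


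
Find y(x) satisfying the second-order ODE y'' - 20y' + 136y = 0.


Characteristic equation: r² - 20r + 136 = 0.
Discriminant is negative; roots r = 10 ± 6i (complex conjugate pair).
General solution uses e^(α x)(C₁ cos(β x) + C₂ sin(β x)): y = e^(10x)(C₁cos(6x) + C₂sin(6x)).


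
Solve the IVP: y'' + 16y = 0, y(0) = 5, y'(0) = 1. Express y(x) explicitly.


Characteristic roots of r² + 16 = 0 are ±4i, so y = C₁cos(4x) + C₂sin(4x).
Apply y(0) = 5: C₁ = 5. Differentiate and apply y'(0) = 1: 4·C₂ = 1, so C₂ = 1/4.
Particular solution: y = 5cos(4x) + (1/4)sin(4x).


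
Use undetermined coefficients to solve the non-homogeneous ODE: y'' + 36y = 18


Homogeneous part: r² + 36 = 0 ⇒ r = ±6i, so y_h = C₁cos(6x) + C₂sin(6x).
Try constant y_p = A; plug in: 36A = 18 ⇒ A = 1/2.
General solution: y = C₁cos(6x) + C₂sin(6x) + 1/2.


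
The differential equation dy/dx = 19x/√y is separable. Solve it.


Separate: √y dy = 19x dx.
Integrate: (2/3)y^(3/2) = (19/2)x² + C.


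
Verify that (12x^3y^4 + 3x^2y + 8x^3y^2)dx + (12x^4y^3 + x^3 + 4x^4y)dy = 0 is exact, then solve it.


Check exactness: ∂M/∂y = 48x^3y^3 + 3x^2 + 16x^3y and ∂N/∂x = 48x^3y^3 + 3x^2 + 16x^3y; equal, so the equation is exact.
Integrate M with respect to x (treating y as constant): ∫M dx = 3x^4y^4 + x^3y + 2x^4y^2 + h(y).
Differentiate w.r.t. y and set equal to N: all terms match, so h'(y) = 0 and h is a constant absorbed into C.
General solution: 3x^4y^4 + x^3y + 2x^4y^2 = C.


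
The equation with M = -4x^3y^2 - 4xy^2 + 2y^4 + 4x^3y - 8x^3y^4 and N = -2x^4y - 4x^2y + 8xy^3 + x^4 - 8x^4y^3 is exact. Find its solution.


Check exactness: ∂M/∂y = -8x^3y - 8xy + 8y^3 + 4x^3 - 32x^3y^3 and ∂N/∂x = -8x^3y - 8xy + 8y^3 + 4x^3 - 32x^3y^3; equal, so the equation is exact.
Integrate M with respect to x (treating y as constant): ∫M dx = -x^4y^2 - 2x^2y^2 + 2xy^4 + x^4y - 2x^4y^4 + h(y).
Differentiate w.r.t. y and set equal to N: all terms match, so h'(y) = 0 and h is a constant absorbed into C.
General solution: -x^4y^2 - 2x^2y^2 + 2xy^4 + x^4y - 2x^4y^4 = C.


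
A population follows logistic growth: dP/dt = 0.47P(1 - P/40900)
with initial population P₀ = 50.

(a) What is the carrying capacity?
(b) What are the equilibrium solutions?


Logistic ODE dP/dt = 0.47P(1 - P/40900) has equilibria where dP/dt = 0, i.e. P = 0 or P = 40900.
The coefficient (1 - P/K) = 0 when P = K, identifying K = 40900 as the carrying capacity.
(a) K = 40900; (b) equilibria P = 0 and P = 40900.


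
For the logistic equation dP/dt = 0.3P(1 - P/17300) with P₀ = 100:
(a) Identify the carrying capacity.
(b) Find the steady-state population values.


Logistic ODE dP/dt = 0.3P(1 - P/17300) has equilibria where dP/dt = 0, i.e. P = 0 or P = 17300.
The coefficient (1 - P/K) = 0 when P = K, identifying K = 17300 as the carrying capacity.
(a) K = 17300; (b) equilibria P = 0 and P = 17300.


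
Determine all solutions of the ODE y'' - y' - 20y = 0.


Characteristic equation: r² - r - 20 = 0.
Factor: (r - 5)(r + 4) = 0 ⇒ r = 5, -4 (distinct real).
General solution: y = C₁e^(5x) + C₂e^(-4x).


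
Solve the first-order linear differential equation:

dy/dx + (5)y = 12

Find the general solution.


P(x) = 5, Q(x) = 12; integrating factor μ = e^(5x).
(μ y)' = 12e^(5x) ⇒ μ y = (12/5)e^(5x) + C.
Divide by μ: y = 12/5 + Ce^(-5x).


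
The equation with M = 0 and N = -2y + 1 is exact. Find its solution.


Check exactness: ∂M/∂y = 0 and ∂N/∂x = 0; equal, so the equation is exact.
Integrate M with respect to x (treating y as constant): ∫M dx = 0 + h(y).
Differentiate w.r.t. y and set equal to N: the x-dependent terms already match, leaving h'(y) = -2y + 1. Integrate: h(y) = -y^2 + y.
So F(x,y) = -y^2 + y.
General solution: -y^2 + y = C.


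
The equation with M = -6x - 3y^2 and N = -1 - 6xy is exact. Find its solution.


Check exactness: ∂M/∂y = -6y and ∂N/∂x = -6y; equal, so the equation is exact.
Integrate M with respect to x (treating y as constant): ∫M dx = -3x^2 - 3xy^2 + h(y).
Differentiate w.r.t. y and set equal to N: the x-dependent terms already match, leaving h'(y) = -1. Integrate: h(y) = -y.
So F(x,y) = -3x^2 - y - 3xy^2.
General solution: -3x^2 - y - 3xy^2 = C.


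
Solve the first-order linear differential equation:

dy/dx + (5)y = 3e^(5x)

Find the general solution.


P(x) = 5 ⇒ μ = e^(5x).
(μ y)' = 3e^(10x) ⇒ μ y = (3/10)e^(10x) + C.
Divide by μ: y = (3/10)e^(5x) + Ce^(-5x).


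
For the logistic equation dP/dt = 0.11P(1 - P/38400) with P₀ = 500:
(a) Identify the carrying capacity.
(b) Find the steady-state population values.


Logistic ODE dP/dt = 0.11P(1 - P/38400) has equilibria where dP/dt = 0, i.e. P = 0 or P = 38400.
The coefficient (1 - P/K) = 0 when P = K, identifying K = 38400 as the carrying capacity.
(a) K = 38400; (b) equilibria P = 0 and P = 38400.


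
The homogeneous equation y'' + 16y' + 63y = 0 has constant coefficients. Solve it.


Characteristic equation: r² + 16r + 63 = 0.
Factor: (r + 7)(r + 9) = 0 ⇒ r = -7, -9 (distinct real).
General solution: y = C₁e^(-7x) + C₂e^(-9x).


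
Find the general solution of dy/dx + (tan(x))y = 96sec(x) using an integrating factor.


P(x) = tan(x) ⇒ μ = e^(∫tan(x)dx) = sec(x).
(sec(x) y)' = 96sec²(x) ⇒ sec(x) y = 96tan(x) + C.
Multiply by cos(x): y = 96sin(x) + C·cos(x).


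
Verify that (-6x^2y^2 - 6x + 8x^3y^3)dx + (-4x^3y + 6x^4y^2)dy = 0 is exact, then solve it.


Check exactness: ∂M/∂y = -12x^2y + 24x^3y^2 and ∂N/∂x = -12x^2y + 24x^3y^2; equal, so the equation is exact.
Integrate M with respect to x (treating y as constant): ∫M dx = -2x^3y^2 - 3x^2 + 2x^4y^3 + h(y).
Differentiate w.r.t. y and set equal to N: all terms match, so h'(y) = 0 and h is a constant absorbed into C.
General solution: -2x^3y^2 - 3x^2 + 2x^4y^3 = C.


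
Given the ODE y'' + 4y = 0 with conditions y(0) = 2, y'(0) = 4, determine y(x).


Characteristic roots of r² + 4 = 0 are ±2i, so y = C₁cos(2x) + C₂sin(2x).
Apply y(0) = 2: C₁ = 2. Differentiate and apply y'(0) = 4: 2·C₂ = 4, so C₂ = 2.
Particular solution: y = 2cos(2x) + 2sin(2x).


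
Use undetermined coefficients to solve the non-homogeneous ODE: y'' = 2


Characteristic polynomial (r - 0)² = 0; repeated root r = 0.
y_h = (C₁ + C₂x). Forcing matches the repeated root (resonance), so try y_p = Ax².
Substitute and solve for A: 2A = 2, so A = 1.
General solution: y = C₁ + C₂x + x².


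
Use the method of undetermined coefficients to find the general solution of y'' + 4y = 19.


Homogeneous part: r² + 4 = 0 ⇒ r = ±2i, so y_h = C₁cos(2x) + C₂sin(2x).
Try constant y_p = A; plug in: 4A = 19 ⇒ A = 19/4.
General solution: y = C₁cos(2x) + C₂sin(2x) + 19/4.


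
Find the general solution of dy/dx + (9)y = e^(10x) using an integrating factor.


P(x) = 9 ⇒ μ = e^(9x).
(μ y)' = e^(19x) ⇒ μ y = e^(19x)/19 + C.
Divide by μ: y = (1/19)e^(10x) + Ce^(-9x).


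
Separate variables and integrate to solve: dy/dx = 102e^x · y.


Separate variables: dy/y = 102e^x dx.
Integrate: ln|y| = 102e^x + C₀.
Exponentiate: y = Ce^(102e^x).


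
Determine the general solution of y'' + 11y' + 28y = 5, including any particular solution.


Characteristic roots of r² + 11r + 28 = 0 are -4, -7.
y_h = C₁e^(-4x) + C₂e^(-7x).
Constant forcing; try y_p = A. Then 28A = 5 ⇒ A = 5/28.
General solution: y = C₁e^(-4x) + C₂e^(-7x) + 5/28.


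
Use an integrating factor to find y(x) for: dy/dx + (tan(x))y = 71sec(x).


P(x) = tan(x) ⇒ μ = e^(∫tan(x)dx) = sec(x).
(sec(x) y)' = 71sec²(x) ⇒ sec(x) y = 71tan(x) + C.
Multiply by cos(x): y = 71sin(x) + C·cos(x).


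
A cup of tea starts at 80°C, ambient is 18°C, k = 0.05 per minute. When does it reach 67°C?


From T(t) = T_a + (T₀ - T_a)e^(-kt), set T(t) = 67:
(67 - 18) / (80 - 18) = e^(-0.05t), so t = -ln(0.790)/0.05 ≈ 4.7 minutes.


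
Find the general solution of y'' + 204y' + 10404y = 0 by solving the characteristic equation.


Characteristic equation: r² + 204r + 10404 = 0, i.e. (r + 102)² = 0.
Repeated root r = -102; include an x factor for the second linearly independent solution.
General solution: y = (C₁ + C₂x)e^(-102x).


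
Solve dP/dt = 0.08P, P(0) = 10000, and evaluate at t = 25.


The ODE dP/dt = 0.08P has solution P(t) = P(0)e^(0.08t).
Substitute P(0) = 10000 and t = 25: P(25) = 10000 e^(2.00) ≈ 73891.


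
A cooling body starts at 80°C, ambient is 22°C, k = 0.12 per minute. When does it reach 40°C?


From T(t) = T_a + (T₀ - T_a)e^(-kt), set T(t) = 40:
(40 - 22) / (80 - 22) = e^(-0.12t), so t = -ln(0.310)/0.12 ≈ 9.8 minutes.


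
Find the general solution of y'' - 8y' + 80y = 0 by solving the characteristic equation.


Characteristic equation: r² - 8r + 80 = 0.
Discriminant is negative; roots r = 4 ± 8i (complex conjugate pair).
General solution uses e^(α x)(C₁ cos(β x) + C₂ sin(β x)): y = e^(4x)(C₁cos(8x) + C₂sin(8x)).


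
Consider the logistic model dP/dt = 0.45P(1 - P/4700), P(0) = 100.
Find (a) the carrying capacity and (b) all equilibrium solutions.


Logistic ODE dP/dt = 0.45P(1 - P/4700) has equilibria where dP/dt = 0, i.e. P = 0 or P = 4700.
The coefficient (1 - P/K) = 0 when P = K, identifying K = 4700 as the carrying capacity.
(a) K = 4700; (b) equilibria P = 0 and P = 4700.


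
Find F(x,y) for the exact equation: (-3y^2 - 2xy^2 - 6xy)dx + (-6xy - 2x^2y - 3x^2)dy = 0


Check exactness: ∂M/∂y = -6y - 4xy - 6x and ∂N/∂x = -6y - 4xy - 6x; equal, so the equation is exact.
Integrate M with respect to x (treating y as constant): ∫M dx = -3xy^2 - x^2y^2 - 3x^2y + h(y).
Differentiate w.r.t. y and set equal to N: all terms match, so h'(y) = 0 and h is a constant absorbed into C.
General solution: -3xy^2 - x^2y^2 - 3x^2y = C.


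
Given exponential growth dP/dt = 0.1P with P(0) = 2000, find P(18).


The ODE dP/dt = 0.1P has solution P(t) = P(0)e^(0.1t).
Substitute P(0) = 2000 and t = 18: P(18) = 2000 e^(1.80) ≈ 12099.


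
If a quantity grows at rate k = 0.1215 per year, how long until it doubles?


Exponential growth: P(t) = P₀ e^(0.1215t). Set P(t)/P₀ = 2: e^(0.1215t) = 2.
Solve: t = ln(2)/0.1215 ≈ 5.70 years.


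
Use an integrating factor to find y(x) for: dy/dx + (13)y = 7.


P(x) = 13, Q(x) = 7; integrating factor μ = e^(13x).
(μ y)' = 7e^(13x) ⇒ μ y = (7/13)e^(13x) + C.
Divide by μ: y = 7/13 + Ce^(-13x).


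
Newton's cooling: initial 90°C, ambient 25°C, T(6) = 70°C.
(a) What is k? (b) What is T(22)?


Newton's law: T(t) = T_a + (T₀ - T_a)e^(-kt).
(a) Use T(6) = 70: (70 - 25)/(90 - 25) = e^(-k·6), so k = -ln(0.692)/6 ≈ 0.0613.
(b) Apply k to t = 22: T(22) = 25 + (65)e^(-1.348) ≈ 41.9°C.


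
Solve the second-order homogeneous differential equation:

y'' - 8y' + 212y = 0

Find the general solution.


Characteristic equation: r² - 8r + 212 = 0.
Discriminant is negative; roots r = 4 ± 14i (complex conjugate pair).
General solution uses e^(α x)(C₁ cos(β x) + C₂ sin(β x)): y = e^(4x)(C₁cos(14x) + C₂sin(14x)).


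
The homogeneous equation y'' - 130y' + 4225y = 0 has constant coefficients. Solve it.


Characteristic equation: r² - 130r + 4225 = 0, i.e. (r - 65)² = 0.
Repeated root r = 65; include an x factor for the second linearly independent solution.
General solution: y = (C₁ + C₂x)e^(65x).


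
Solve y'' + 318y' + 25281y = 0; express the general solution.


Characteristic equation: r² + 318r + 25281 = 0, i.e. (r + 159)² = 0.
Repeated root r = -159; include an x factor for the second linearly independent solution.
General solution: y = (C₁ + C₂x)e^(-159x).


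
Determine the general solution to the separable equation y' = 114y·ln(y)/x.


Separate: dy/[y ln(y)] = 114 dx/x.
Substitute u = ln(y): du/u = 114 dx/x.
Integrate: ln|ln(y)| = 114ln|x| + C₀, hence ln(y) = C·x^114.


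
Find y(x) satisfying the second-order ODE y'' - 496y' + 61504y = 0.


Characteristic equation: r² - 496r + 61504 = 0, i.e. (r - 248)² = 0.
Repeated root r = 248; include an x factor for the second linearly independent solution.
General solution: y = (C₁ + C₂x)e^(248x).


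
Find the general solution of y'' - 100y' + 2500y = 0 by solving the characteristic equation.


Characteristic equation: r² - 100r + 2500 = 0, i.e. (r - 50)² = 0.
Repeated root r = 50; include an x factor for the second linearly independent solution.
General solution: y = (C₁ + C₂x)e^(50x).


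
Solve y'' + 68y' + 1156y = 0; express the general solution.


Characteristic equation: r² + 68r + 1156 = 0, i.e. (r + 34)² = 0.
Repeated root r = -34; include an x factor for the second linearly independent solution.
General solution: y = (C₁ + C₂x)e^(-34x).


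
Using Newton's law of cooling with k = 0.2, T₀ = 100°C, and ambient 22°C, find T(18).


Newton's law: dT/dt = -k(T - T_a) has solution T(t) = T_a + (T₀ - T_a)e^(-kt).
Plug in T_a = 22, T₀ = 100, k = 0.2, t = 18: T(18) = 22 + (78)e^(-3.60) ≈ 24.1°C.


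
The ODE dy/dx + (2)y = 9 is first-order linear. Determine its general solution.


P(x) = 2, Q(x) = 9; integrating factor μ = e^(2x).
(μ y)' = 9e^(2x) ⇒ μ y = (9/2)e^(2x) + C.
Divide by μ: y = 9/2 + Ce^(-2x).


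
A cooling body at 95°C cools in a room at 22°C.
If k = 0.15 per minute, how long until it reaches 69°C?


From T(t) = T_a + (T₀ - T_a)e^(-kt), set T(t) = 69:
(69 - 22) / (95 - 22) = e^(-0.15t), so t = -ln(0.644)/0.15 ≈ 2.9 minutes.


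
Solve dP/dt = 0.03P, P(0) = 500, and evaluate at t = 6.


The ODE dP/dt = 0.03P has solution P(t) = P(0)e^(0.03t).
Substitute P(0) = 500 and t = 6: P(6) = 500 e^(0.18) ≈ 599.


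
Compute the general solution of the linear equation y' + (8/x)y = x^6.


P(x) = 8/x ⇒ μ = x^8.
(x^8 y)' = x^14 ⇒ x^8 y = x^15/(15) + C.
Solve for y: y = (1/15)x^7 + C/x^8.


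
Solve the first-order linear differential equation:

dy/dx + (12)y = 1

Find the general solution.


P(x) = 12, Q(x) = 1; integrating factor μ = e^(12x).
(μ y)' = e^(12x) ⇒ μ y = (1/12)e^(12x) + C.
Divide by μ: y = 1/12 + Ce^(-12x).


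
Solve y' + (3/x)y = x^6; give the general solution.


P(x) = 3/x ⇒ μ = x^3.
(x^3 y)' = x^9 ⇒ x^3 y = x^10/(10) + C.
Solve for y: y = (1/10)x^7 + C/x^3.


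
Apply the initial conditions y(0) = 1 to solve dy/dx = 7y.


General solution of y' = 7y is y = Ce^(7x).
Apply y(0) = 1: C = 1.
Particular solution: y = e^(7x).


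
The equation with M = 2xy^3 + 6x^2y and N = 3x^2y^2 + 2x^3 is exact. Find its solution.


Check exactness: ∂M/∂y = 6xy^2 + 6x^2 and ∂N/∂x = 6xy^2 + 6x^2; equal, so the equation is exact.
Integrate M with respect to x (treating y as constant): ∫M dx = x^2y^3 + 2x^3y + h(y).
Differentiate w.r.t. y and set equal to N: all terms match, so h'(y) = 0 and h is a constant absorbed into C.
General solution: x^2y^3 + 2x^3y = C.


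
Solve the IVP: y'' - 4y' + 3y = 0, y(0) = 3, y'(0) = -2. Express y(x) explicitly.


Characteristic roots of r² - 4r + 3 = 0 are 1, 3.
General solution y = c₁ e^(x) + c₂ e^(3x).
Apply y(0) = 3: c₁ + c₂ = 3. Apply y'(0) = -2: 1 c₁ + 3 c₂ = -2.
Solve: c₁ = 11/2, c₂ = -5/2.
Particular solution: y = (11/2)e^(x) - (5/2)e^(3x).


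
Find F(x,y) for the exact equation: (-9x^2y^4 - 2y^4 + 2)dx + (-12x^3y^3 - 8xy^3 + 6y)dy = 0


Check exactness: ∂M/∂y = -36x^2y^3 - 8y^3 and ∂N/∂x = -36x^2y^3 - 8y^3; equal, so the equation is exact.
Integrate M with respect to x (treating y as constant): ∫M dx = -3x^3y^4 - 2xy^4 + 2x + h(y).
Differentiate w.r.t. y and set equal to N: the x-dependent terms already match, leaving h'(y) = 6y. Integrate: h(y) = 3y^2.
So F(x,y) = -3x^3y^4 - 2xy^4 + 2x + 3y^2.
General solution: -3x^3y^4 - 2xy^4 + 2x + 3y^2 = C.


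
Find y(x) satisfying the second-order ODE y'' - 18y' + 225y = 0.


Characteristic equation: r² - 18r + 225 = 0.
Discriminant is negative; roots r = 9 ± 12i (complex conjugate pair).
General solution uses e^(α x)(C₁ cos(β x) + C₂ sin(β x)): y = e^(9x)(C₁cos(12x) + C₂sin(12x)).


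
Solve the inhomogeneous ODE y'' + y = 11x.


Homogeneous: r² + 1 = 0 ⇒ r = ±1i, y_h = C₁cos(x) + C₂sin(x).
Polynomial forcing; try y_p = Ax + B. Then y_p'' + 1 y_p = 1(Ax + B) = 11x, so B = 0 and A = 11.
General solution: y = C₁cos(x) + C₂sin(x) + 11x.


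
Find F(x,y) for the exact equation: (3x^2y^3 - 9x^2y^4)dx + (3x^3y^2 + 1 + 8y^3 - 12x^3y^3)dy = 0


Check exactness: ∂M/∂y = 9x^2y^2 - 36x^2y^3 and ∂N/∂x = 9x^2y^2 - 36x^2y^3; equal, so the equation is exact.
Integrate M with respect to x (treating y as constant): ∫M dx = x^3y^3 - 3x^3y^4 + h(y).
Differentiate w.r.t. y and set equal to N: the x-dependent terms already match, leaving h'(y) = 1 + 8y^3. Integrate: h(y) = y + 2y^4.
So F(x,y) = x^3y^3 + y + 2y^4 - 3x^3y^4.
General solution: x^3y^3 + y + 2y^4 - 3x^3y^4 = C.


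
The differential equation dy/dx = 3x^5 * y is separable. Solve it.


Separate variables: dy/y = 3x^5 dx.
Integrate: ln|y| = (1/2)x^6 + C₀.
Exponentiate: y = Ce^((1/2)x^6).


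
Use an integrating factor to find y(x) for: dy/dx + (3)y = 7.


P(x) = 3, Q(x) = 7; integrating factor μ = e^(3x).
(μ y)' = 7e^(3x) ⇒ μ y = (7/3)e^(3x) + C.
Divide by μ: y = 7/3 + Ce^(-3x).


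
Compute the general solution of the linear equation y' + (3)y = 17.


P(x) = 3, Q(x) = 17; integrating factor μ = e^(3x).
(μ y)' = 17e^(3x) ⇒ μ y = (17/3)e^(3x) + C.
Divide by μ: y = 17/3 + Ce^(-3x).


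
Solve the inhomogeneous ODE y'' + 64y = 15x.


Homogeneous: r² + 64 = 0 ⇒ r = ±8i, y_h = C₁cos(8x) + C₂sin(8x).
Polynomial forcing; try y_p = Ax + B. Then y_p'' + 64 y_p = 64(Ax + B) = 15x, so B = 0 and A = 15/64.
General solution: y = C₁cos(8x) + C₂sin(8x) + (15/64)x.


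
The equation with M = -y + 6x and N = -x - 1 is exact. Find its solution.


Check exactness: ∂M/∂y = -1 and ∂N/∂x = -1; equal, so the equation is exact.
Integrate M with respect to x (treating y as constant): ∫M dx = -xy + 3x^2 + h(y).
Differentiate w.r.t. y and set equal to N: the x-dependent terms already match, leaving h'(y) = -1. Integrate: h(y) = -y.
So F(x,y) = -xy - y + 3x^2.
General solution: -xy - y + 3x^2 = C.


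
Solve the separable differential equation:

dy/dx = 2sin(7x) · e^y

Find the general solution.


Separate: e^(-y) dy = 2sin(7x) dx.
Integrate: -e^(-y) = -(2/7)cos(7x) + C₀.
Rearrange: e^(-y) = (2/7)cos(7x) + C.


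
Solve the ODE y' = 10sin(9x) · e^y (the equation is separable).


Separate: e^(-y) dy = 10sin(9x) dx.
Integrate: -e^(-y) = -(10/9)cos(9x) + C₀.
Rearrange: e^(-y) = (10/9)cos(9x) + C.


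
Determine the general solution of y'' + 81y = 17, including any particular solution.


Homogeneous part: r² + 81 = 0 ⇒ r = ±9i, so y_h = C₁cos(9x) + C₂sin(9x).
Try constant y_p = A; plug in: 81A = 17 ⇒ A = 17/81.
General solution: y = C₁cos(9x) + C₂sin(9x) + 17/81.


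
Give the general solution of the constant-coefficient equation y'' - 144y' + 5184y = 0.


Characteristic equation: r² - 144r + 5184 = 0, i.e. (r - 72)² = 0.
Repeated root r = 72; include an x factor for the second linearly independent solution.
General solution: y = (C₁ + C₂x)e^(72x).


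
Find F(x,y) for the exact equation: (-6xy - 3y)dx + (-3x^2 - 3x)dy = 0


Check exactness: ∂M/∂y = -6x - 3 and ∂N/∂x = -6x - 3; equal, so the equation is exact.
Integrate M with respect to x (treating y as constant): ∫M dx = -3x^2y - 3xy + h(y).
Differentiate w.r.t. y and set equal to N: all terms match, so h'(y) = 0 and h is a constant absorbed into C.
General solution: -3x^2y - 3xy = C.


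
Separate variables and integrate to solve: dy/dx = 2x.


Integrate both sides with respect to x: y = ∫ 2x dx = x^2 + C.


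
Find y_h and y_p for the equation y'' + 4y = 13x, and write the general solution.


Homogeneous: r² + 4 = 0 ⇒ r = ±2i, y_h = C₁cos(2x) + C₂sin(2x).
Polynomial forcing; try y_p = Ax + B. Then y_p'' + 4 y_p = 4(Ax + B) = 13x, so B = 0 and A = 13/4.
General solution: y = C₁cos(2x) + C₂sin(2x) + (13/4)x.


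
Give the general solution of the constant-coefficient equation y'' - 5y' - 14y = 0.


Characteristic equation: r² - 5r - 14 = 0.
Factor: (r + 2)(r - 7) = 0 ⇒ r = -2, 7 (distinct real).
General solution: y = C₁e^(-2x) + C₂e^(7x).


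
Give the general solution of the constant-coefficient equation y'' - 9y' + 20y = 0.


Characteristic equation: r² - 9r + 20 = 0.
Factor: (r - 5)(r - 4) = 0 ⇒ r = 5, 4 (distinct real).
General solution: y = C₁e^(5x) + C₂e^(4x).


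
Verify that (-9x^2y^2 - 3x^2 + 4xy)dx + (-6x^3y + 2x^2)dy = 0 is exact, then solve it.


Check exactness: ∂M/∂y = -18x^2y + 4x and ∂N/∂x = -18x^2y + 4x; equal, so the equation is exact.
Integrate M with respect to x (treating y as constant): ∫M dx = -3x^3y^2 - x^3 + 2x^2y + h(y).
Differentiate w.r.t. y and set equal to N: all terms match, so h'(y) = 0 and h is a constant absorbed into C.
General solution: -3x^3y^2 - x^3 + 2x^2y = C.


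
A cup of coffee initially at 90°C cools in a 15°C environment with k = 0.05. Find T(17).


Newton's law: dT/dt = -k(T - T_a) has solution T(t) = T_a + (T₀ - T_a)e^(-kt).
Plug in T_a = 15, T₀ = 90, k = 0.05, t = 17: T(17) = 15 + (75)e^(-0.85) ≈ 47.1°C.


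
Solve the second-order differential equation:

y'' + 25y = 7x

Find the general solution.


Homogeneous: r² + 25 = 0 ⇒ r = ±5i, y_h = C₁cos(5x) + C₂sin(5x).
Polynomial forcing; try y_p = Ax + B. Then y_p'' + 25 y_p = 25(Ax + B) = 7x, so B = 0 and A = 7/25.
General solution: y = C₁cos(5x) + C₂sin(5x) + (7/25)x.


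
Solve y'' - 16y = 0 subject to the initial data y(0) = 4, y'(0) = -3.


Characteristic roots of r² - 16 = 0 are 4, -4.
General solution y = c₁ e^(4x) + c₂ e^(-4x).
Apply y(0) = 4: c₁ + c₂ = 4. Apply y'(0) = -3: 4 c₁ - 4 c₂ = -3.
Solve: c₁ = 13/8, c₂ = 19/8.
Particular solution: y = (13/8)e^(4x) + (19/8)e^(-4x).
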